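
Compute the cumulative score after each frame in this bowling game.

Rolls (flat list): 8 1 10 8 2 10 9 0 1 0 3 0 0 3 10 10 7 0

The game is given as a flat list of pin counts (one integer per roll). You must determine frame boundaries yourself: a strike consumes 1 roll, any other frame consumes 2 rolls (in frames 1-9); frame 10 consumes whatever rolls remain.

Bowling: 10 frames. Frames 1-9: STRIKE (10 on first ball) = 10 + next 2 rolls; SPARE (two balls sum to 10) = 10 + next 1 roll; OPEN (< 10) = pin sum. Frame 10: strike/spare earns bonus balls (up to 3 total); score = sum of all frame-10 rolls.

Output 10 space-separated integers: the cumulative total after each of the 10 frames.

Answer: 9 29 49 68 77 78 81 84 111 128

Derivation:
Frame 1: OPEN (8+1=9). Cumulative: 9
Frame 2: STRIKE. 10 + next two rolls (8+2) = 20. Cumulative: 29
Frame 3: SPARE (8+2=10). 10 + next roll (10) = 20. Cumulative: 49
Frame 4: STRIKE. 10 + next two rolls (9+0) = 19. Cumulative: 68
Frame 5: OPEN (9+0=9). Cumulative: 77
Frame 6: OPEN (1+0=1). Cumulative: 78
Frame 7: OPEN (3+0=3). Cumulative: 81
Frame 8: OPEN (0+3=3). Cumulative: 84
Frame 9: STRIKE. 10 + next two rolls (10+7) = 27. Cumulative: 111
Frame 10: STRIKE. Sum of all frame-10 rolls (10+7+0) = 17. Cumulative: 128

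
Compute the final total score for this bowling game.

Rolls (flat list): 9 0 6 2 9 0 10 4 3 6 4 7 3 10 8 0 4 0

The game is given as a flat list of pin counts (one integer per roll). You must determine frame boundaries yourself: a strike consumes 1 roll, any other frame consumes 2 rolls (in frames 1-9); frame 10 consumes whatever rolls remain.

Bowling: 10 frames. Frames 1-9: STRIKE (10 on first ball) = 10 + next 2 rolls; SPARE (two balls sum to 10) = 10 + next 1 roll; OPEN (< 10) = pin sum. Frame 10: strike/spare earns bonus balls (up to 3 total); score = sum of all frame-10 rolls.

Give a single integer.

Answer: 117

Derivation:
Frame 1: OPEN (9+0=9). Cumulative: 9
Frame 2: OPEN (6+2=8). Cumulative: 17
Frame 3: OPEN (9+0=9). Cumulative: 26
Frame 4: STRIKE. 10 + next two rolls (4+3) = 17. Cumulative: 43
Frame 5: OPEN (4+3=7). Cumulative: 50
Frame 6: SPARE (6+4=10). 10 + next roll (7) = 17. Cumulative: 67
Frame 7: SPARE (7+3=10). 10 + next roll (10) = 20. Cumulative: 87
Frame 8: STRIKE. 10 + next two rolls (8+0) = 18. Cumulative: 105
Frame 9: OPEN (8+0=8). Cumulative: 113
Frame 10: OPEN. Sum of all frame-10 rolls (4+0) = 4. Cumulative: 117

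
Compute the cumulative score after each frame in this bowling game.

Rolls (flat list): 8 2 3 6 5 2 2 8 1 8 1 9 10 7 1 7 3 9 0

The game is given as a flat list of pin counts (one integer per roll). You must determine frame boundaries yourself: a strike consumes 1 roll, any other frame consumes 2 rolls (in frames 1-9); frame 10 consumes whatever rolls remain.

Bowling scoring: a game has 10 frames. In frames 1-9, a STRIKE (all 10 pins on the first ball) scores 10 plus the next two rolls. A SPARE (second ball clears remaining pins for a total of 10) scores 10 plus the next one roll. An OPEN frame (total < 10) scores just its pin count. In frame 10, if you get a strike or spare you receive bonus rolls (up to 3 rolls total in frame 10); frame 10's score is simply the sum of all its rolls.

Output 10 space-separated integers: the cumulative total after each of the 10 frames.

Frame 1: SPARE (8+2=10). 10 + next roll (3) = 13. Cumulative: 13
Frame 2: OPEN (3+6=9). Cumulative: 22
Frame 3: OPEN (5+2=7). Cumulative: 29
Frame 4: SPARE (2+8=10). 10 + next roll (1) = 11. Cumulative: 40
Frame 5: OPEN (1+8=9). Cumulative: 49
Frame 6: SPARE (1+9=10). 10 + next roll (10) = 20. Cumulative: 69
Frame 7: STRIKE. 10 + next two rolls (7+1) = 18. Cumulative: 87
Frame 8: OPEN (7+1=8). Cumulative: 95
Frame 9: SPARE (7+3=10). 10 + next roll (9) = 19. Cumulative: 114
Frame 10: OPEN. Sum of all frame-10 rolls (9+0) = 9. Cumulative: 123

Answer: 13 22 29 40 49 69 87 95 114 123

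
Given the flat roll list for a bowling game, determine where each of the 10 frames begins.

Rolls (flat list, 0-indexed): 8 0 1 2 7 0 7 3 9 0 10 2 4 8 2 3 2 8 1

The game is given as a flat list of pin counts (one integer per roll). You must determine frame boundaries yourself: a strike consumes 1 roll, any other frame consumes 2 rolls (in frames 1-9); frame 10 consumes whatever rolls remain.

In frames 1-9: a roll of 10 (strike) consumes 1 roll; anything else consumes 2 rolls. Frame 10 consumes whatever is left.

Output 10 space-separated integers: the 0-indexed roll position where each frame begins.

Answer: 0 2 4 6 8 10 11 13 15 17

Derivation:
Frame 1 starts at roll index 0: rolls=8,0 (sum=8), consumes 2 rolls
Frame 2 starts at roll index 2: rolls=1,2 (sum=3), consumes 2 rolls
Frame 3 starts at roll index 4: rolls=7,0 (sum=7), consumes 2 rolls
Frame 4 starts at roll index 6: rolls=7,3 (sum=10), consumes 2 rolls
Frame 5 starts at roll index 8: rolls=9,0 (sum=9), consumes 2 rolls
Frame 6 starts at roll index 10: roll=10 (strike), consumes 1 roll
Frame 7 starts at roll index 11: rolls=2,4 (sum=6), consumes 2 rolls
Frame 8 starts at roll index 13: rolls=8,2 (sum=10), consumes 2 rolls
Frame 9 starts at roll index 15: rolls=3,2 (sum=5), consumes 2 rolls
Frame 10 starts at roll index 17: 2 remaining rolls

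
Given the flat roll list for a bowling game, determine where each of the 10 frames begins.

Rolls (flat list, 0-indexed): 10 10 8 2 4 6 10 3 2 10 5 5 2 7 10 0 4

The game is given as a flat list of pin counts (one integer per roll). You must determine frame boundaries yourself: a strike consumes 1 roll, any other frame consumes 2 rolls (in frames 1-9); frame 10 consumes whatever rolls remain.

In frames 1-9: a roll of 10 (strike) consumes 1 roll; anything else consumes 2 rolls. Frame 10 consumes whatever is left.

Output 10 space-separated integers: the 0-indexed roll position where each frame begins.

Frame 1 starts at roll index 0: roll=10 (strike), consumes 1 roll
Frame 2 starts at roll index 1: roll=10 (strike), consumes 1 roll
Frame 3 starts at roll index 2: rolls=8,2 (sum=10), consumes 2 rolls
Frame 4 starts at roll index 4: rolls=4,6 (sum=10), consumes 2 rolls
Frame 5 starts at roll index 6: roll=10 (strike), consumes 1 roll
Frame 6 starts at roll index 7: rolls=3,2 (sum=5), consumes 2 rolls
Frame 7 starts at roll index 9: roll=10 (strike), consumes 1 roll
Frame 8 starts at roll index 10: rolls=5,5 (sum=10), consumes 2 rolls
Frame 9 starts at roll index 12: rolls=2,7 (sum=9), consumes 2 rolls
Frame 10 starts at roll index 14: 3 remaining rolls

Answer: 0 1 2 4 6 7 9 10 12 14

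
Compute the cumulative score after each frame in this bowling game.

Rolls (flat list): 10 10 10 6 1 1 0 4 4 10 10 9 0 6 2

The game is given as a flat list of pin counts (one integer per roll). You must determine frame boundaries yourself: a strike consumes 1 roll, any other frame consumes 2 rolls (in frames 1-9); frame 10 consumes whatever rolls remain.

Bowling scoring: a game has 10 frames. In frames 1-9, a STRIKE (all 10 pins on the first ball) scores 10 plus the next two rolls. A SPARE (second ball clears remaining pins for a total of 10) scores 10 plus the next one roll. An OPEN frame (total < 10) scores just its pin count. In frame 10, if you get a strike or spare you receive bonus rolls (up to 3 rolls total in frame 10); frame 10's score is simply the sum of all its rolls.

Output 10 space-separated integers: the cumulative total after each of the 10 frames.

Answer: 30 56 73 80 81 89 118 137 146 154

Derivation:
Frame 1: STRIKE. 10 + next two rolls (10+10) = 30. Cumulative: 30
Frame 2: STRIKE. 10 + next two rolls (10+6) = 26. Cumulative: 56
Frame 3: STRIKE. 10 + next two rolls (6+1) = 17. Cumulative: 73
Frame 4: OPEN (6+1=7). Cumulative: 80
Frame 5: OPEN (1+0=1). Cumulative: 81
Frame 6: OPEN (4+4=8). Cumulative: 89
Frame 7: STRIKE. 10 + next two rolls (10+9) = 29. Cumulative: 118
Frame 8: STRIKE. 10 + next two rolls (9+0) = 19. Cumulative: 137
Frame 9: OPEN (9+0=9). Cumulative: 146
Frame 10: OPEN. Sum of all frame-10 rolls (6+2) = 8. Cumulative: 154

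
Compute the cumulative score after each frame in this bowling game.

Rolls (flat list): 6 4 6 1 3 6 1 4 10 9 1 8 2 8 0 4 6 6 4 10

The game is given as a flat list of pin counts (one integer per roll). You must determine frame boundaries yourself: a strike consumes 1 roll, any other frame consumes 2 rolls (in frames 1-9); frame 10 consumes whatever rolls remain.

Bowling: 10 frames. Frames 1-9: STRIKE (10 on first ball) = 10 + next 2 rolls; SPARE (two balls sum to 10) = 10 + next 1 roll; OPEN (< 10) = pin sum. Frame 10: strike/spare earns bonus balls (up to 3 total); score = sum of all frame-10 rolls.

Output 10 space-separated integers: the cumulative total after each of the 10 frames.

Frame 1: SPARE (6+4=10). 10 + next roll (6) = 16. Cumulative: 16
Frame 2: OPEN (6+1=7). Cumulative: 23
Frame 3: OPEN (3+6=9). Cumulative: 32
Frame 4: OPEN (1+4=5). Cumulative: 37
Frame 5: STRIKE. 10 + next two rolls (9+1) = 20. Cumulative: 57
Frame 6: SPARE (9+1=10). 10 + next roll (8) = 18. Cumulative: 75
Frame 7: SPARE (8+2=10). 10 + next roll (8) = 18. Cumulative: 93
Frame 8: OPEN (8+0=8). Cumulative: 101
Frame 9: SPARE (4+6=10). 10 + next roll (6) = 16. Cumulative: 117
Frame 10: SPARE. Sum of all frame-10 rolls (6+4+10) = 20. Cumulative: 137

Answer: 16 23 32 37 57 75 93 101 117 137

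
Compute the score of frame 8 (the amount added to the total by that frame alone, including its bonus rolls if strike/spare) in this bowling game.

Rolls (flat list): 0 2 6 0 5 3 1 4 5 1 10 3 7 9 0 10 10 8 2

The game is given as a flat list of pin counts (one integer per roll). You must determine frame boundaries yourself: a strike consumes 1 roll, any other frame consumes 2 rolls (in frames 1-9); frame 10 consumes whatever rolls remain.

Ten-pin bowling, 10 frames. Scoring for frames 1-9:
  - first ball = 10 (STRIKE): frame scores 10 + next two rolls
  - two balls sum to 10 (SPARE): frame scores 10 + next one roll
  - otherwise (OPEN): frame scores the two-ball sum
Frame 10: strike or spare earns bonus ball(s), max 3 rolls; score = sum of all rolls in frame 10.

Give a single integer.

Answer: 9

Derivation:
Frame 1: OPEN (0+2=2). Cumulative: 2
Frame 2: OPEN (6+0=6). Cumulative: 8
Frame 3: OPEN (5+3=8). Cumulative: 16
Frame 4: OPEN (1+4=5). Cumulative: 21
Frame 5: OPEN (5+1=6). Cumulative: 27
Frame 6: STRIKE. 10 + next two rolls (3+7) = 20. Cumulative: 47
Frame 7: SPARE (3+7=10). 10 + next roll (9) = 19. Cumulative: 66
Frame 8: OPEN (9+0=9). Cumulative: 75
Frame 9: STRIKE. 10 + next two rolls (10+8) = 28. Cumulative: 103
Frame 10: STRIKE. Sum of all frame-10 rolls (10+8+2) = 20. Cumulative: 123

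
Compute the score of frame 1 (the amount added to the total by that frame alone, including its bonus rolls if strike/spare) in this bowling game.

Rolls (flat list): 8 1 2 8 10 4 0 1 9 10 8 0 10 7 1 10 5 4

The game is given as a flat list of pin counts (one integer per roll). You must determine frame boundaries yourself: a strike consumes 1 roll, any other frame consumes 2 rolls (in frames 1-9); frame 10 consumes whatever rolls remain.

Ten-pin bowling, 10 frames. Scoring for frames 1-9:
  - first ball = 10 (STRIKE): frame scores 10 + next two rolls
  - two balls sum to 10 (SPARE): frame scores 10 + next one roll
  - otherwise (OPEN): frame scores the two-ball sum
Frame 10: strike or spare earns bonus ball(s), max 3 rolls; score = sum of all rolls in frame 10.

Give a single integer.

Frame 1: OPEN (8+1=9). Cumulative: 9
Frame 2: SPARE (2+8=10). 10 + next roll (10) = 20. Cumulative: 29
Frame 3: STRIKE. 10 + next two rolls (4+0) = 14. Cumulative: 43

Answer: 9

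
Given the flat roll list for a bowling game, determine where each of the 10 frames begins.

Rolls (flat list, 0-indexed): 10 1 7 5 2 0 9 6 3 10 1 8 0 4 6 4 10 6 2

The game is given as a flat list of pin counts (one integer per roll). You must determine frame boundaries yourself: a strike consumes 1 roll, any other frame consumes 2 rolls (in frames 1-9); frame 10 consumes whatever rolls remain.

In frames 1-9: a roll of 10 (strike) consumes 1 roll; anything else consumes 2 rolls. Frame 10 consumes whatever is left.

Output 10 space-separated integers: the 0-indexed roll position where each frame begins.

Answer: 0 1 3 5 7 9 10 12 14 16

Derivation:
Frame 1 starts at roll index 0: roll=10 (strike), consumes 1 roll
Frame 2 starts at roll index 1: rolls=1,7 (sum=8), consumes 2 rolls
Frame 3 starts at roll index 3: rolls=5,2 (sum=7), consumes 2 rolls
Frame 4 starts at roll index 5: rolls=0,9 (sum=9), consumes 2 rolls
Frame 5 starts at roll index 7: rolls=6,3 (sum=9), consumes 2 rolls
Frame 6 starts at roll index 9: roll=10 (strike), consumes 1 roll
Frame 7 starts at roll index 10: rolls=1,8 (sum=9), consumes 2 rolls
Frame 8 starts at roll index 12: rolls=0,4 (sum=4), consumes 2 rolls
Frame 9 starts at roll index 14: rolls=6,4 (sum=10), consumes 2 rolls
Frame 10 starts at roll index 16: 3 remaining rolls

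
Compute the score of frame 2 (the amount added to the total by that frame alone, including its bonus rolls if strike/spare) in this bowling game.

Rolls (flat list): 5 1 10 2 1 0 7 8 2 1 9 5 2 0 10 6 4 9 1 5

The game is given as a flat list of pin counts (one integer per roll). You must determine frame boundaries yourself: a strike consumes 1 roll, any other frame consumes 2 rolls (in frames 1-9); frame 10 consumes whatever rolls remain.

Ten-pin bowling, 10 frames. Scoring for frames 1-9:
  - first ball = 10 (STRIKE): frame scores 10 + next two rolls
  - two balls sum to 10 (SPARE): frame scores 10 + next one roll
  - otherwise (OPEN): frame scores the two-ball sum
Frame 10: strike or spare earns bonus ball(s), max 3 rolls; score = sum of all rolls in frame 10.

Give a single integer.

Frame 1: OPEN (5+1=6). Cumulative: 6
Frame 2: STRIKE. 10 + next two rolls (2+1) = 13. Cumulative: 19
Frame 3: OPEN (2+1=3). Cumulative: 22
Frame 4: OPEN (0+7=7). Cumulative: 29

Answer: 13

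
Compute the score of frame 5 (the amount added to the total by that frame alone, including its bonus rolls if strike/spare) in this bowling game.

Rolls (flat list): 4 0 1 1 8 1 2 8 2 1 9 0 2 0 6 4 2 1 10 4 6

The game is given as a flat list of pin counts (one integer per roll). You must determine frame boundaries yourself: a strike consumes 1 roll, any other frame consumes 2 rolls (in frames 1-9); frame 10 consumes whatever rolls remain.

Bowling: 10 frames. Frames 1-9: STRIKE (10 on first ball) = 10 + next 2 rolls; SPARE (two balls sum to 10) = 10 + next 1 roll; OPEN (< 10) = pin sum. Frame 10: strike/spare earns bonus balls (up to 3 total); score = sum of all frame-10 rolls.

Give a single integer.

Frame 1: OPEN (4+0=4). Cumulative: 4
Frame 2: OPEN (1+1=2). Cumulative: 6
Frame 3: OPEN (8+1=9). Cumulative: 15
Frame 4: SPARE (2+8=10). 10 + next roll (2) = 12. Cumulative: 27
Frame 5: OPEN (2+1=3). Cumulative: 30
Frame 6: OPEN (9+0=9). Cumulative: 39
Frame 7: OPEN (2+0=2). Cumulative: 41

Answer: 3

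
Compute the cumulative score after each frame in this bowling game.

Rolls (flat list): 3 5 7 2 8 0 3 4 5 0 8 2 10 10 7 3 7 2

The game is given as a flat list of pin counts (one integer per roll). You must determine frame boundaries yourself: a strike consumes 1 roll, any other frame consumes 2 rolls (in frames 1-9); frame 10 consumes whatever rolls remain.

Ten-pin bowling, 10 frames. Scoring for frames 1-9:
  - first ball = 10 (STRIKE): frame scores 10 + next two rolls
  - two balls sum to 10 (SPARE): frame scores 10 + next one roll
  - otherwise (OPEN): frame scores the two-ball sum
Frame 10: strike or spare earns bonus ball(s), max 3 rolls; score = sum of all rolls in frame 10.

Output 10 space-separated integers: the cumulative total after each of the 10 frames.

Frame 1: OPEN (3+5=8). Cumulative: 8
Frame 2: OPEN (7+2=9). Cumulative: 17
Frame 3: OPEN (8+0=8). Cumulative: 25
Frame 4: OPEN (3+4=7). Cumulative: 32
Frame 5: OPEN (5+0=5). Cumulative: 37
Frame 6: SPARE (8+2=10). 10 + next roll (10) = 20. Cumulative: 57
Frame 7: STRIKE. 10 + next two rolls (10+7) = 27. Cumulative: 84
Frame 8: STRIKE. 10 + next two rolls (7+3) = 20. Cumulative: 104
Frame 9: SPARE (7+3=10). 10 + next roll (7) = 17. Cumulative: 121
Frame 10: OPEN. Sum of all frame-10 rolls (7+2) = 9. Cumulative: 130

Answer: 8 17 25 32 37 57 84 104 121 130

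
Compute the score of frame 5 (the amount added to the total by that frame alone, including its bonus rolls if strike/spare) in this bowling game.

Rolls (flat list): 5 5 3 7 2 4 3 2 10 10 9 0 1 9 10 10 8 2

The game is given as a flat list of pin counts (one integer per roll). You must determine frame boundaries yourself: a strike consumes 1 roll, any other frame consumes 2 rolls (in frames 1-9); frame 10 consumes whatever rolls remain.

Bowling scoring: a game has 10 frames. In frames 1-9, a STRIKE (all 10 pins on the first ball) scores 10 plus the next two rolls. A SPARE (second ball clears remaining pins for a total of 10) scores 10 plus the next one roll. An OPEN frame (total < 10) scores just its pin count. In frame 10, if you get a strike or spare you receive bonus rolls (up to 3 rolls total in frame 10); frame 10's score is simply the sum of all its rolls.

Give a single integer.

Frame 1: SPARE (5+5=10). 10 + next roll (3) = 13. Cumulative: 13
Frame 2: SPARE (3+7=10). 10 + next roll (2) = 12. Cumulative: 25
Frame 3: OPEN (2+4=6). Cumulative: 31
Frame 4: OPEN (3+2=5). Cumulative: 36
Frame 5: STRIKE. 10 + next two rolls (10+9) = 29. Cumulative: 65
Frame 6: STRIKE. 10 + next two rolls (9+0) = 19. Cumulative: 84
Frame 7: OPEN (9+0=9). Cumulative: 93

Answer: 29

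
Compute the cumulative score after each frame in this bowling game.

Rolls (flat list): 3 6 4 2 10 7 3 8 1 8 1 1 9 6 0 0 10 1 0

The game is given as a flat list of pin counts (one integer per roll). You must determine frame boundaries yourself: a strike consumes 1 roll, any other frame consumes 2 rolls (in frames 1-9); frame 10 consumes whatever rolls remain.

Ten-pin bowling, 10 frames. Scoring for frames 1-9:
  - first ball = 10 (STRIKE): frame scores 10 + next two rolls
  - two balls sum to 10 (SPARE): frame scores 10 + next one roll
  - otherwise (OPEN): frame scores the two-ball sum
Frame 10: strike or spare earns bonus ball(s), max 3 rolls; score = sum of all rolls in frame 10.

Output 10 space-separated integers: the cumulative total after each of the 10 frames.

Answer: 9 15 35 53 62 71 87 93 104 105

Derivation:
Frame 1: OPEN (3+6=9). Cumulative: 9
Frame 2: OPEN (4+2=6). Cumulative: 15
Frame 3: STRIKE. 10 + next two rolls (7+3) = 20. Cumulative: 35
Frame 4: SPARE (7+3=10). 10 + next roll (8) = 18. Cumulative: 53
Frame 5: OPEN (8+1=9). Cumulative: 62
Frame 6: OPEN (8+1=9). Cumulative: 71
Frame 7: SPARE (1+9=10). 10 + next roll (6) = 16. Cumulative: 87
Frame 8: OPEN (6+0=6). Cumulative: 93
Frame 9: SPARE (0+10=10). 10 + next roll (1) = 11. Cumulative: 104
Frame 10: OPEN. Sum of all frame-10 rolls (1+0) = 1. Cumulative: 105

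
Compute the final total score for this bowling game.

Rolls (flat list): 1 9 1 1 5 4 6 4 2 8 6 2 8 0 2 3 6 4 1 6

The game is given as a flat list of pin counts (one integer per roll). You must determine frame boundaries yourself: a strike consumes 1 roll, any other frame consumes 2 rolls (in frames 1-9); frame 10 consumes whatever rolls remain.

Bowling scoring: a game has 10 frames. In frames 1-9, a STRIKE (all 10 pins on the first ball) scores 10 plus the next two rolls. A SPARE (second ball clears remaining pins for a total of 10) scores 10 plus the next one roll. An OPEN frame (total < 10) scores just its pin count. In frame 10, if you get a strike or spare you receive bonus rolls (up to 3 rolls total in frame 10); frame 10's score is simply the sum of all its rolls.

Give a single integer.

Frame 1: SPARE (1+9=10). 10 + next roll (1) = 11. Cumulative: 11
Frame 2: OPEN (1+1=2). Cumulative: 13
Frame 3: OPEN (5+4=9). Cumulative: 22
Frame 4: SPARE (6+4=10). 10 + next roll (2) = 12. Cumulative: 34
Frame 5: SPARE (2+8=10). 10 + next roll (6) = 16. Cumulative: 50
Frame 6: OPEN (6+2=8). Cumulative: 58
Frame 7: OPEN (8+0=8). Cumulative: 66
Frame 8: OPEN (2+3=5). Cumulative: 71
Frame 9: SPARE (6+4=10). 10 + next roll (1) = 11. Cumulative: 82
Frame 10: OPEN. Sum of all frame-10 rolls (1+6) = 7. Cumulative: 89

Answer: 89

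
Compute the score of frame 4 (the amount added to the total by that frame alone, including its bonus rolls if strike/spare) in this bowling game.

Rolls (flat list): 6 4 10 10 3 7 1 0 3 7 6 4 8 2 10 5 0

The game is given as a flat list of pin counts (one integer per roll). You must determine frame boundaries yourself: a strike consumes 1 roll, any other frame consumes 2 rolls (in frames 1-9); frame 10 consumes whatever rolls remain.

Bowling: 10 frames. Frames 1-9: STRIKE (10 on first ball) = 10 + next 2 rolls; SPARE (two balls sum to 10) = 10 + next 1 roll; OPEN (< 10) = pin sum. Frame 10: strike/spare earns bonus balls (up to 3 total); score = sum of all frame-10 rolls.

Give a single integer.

Answer: 11

Derivation:
Frame 1: SPARE (6+4=10). 10 + next roll (10) = 20. Cumulative: 20
Frame 2: STRIKE. 10 + next two rolls (10+3) = 23. Cumulative: 43
Frame 3: STRIKE. 10 + next two rolls (3+7) = 20. Cumulative: 63
Frame 4: SPARE (3+7=10). 10 + next roll (1) = 11. Cumulative: 74
Frame 5: OPEN (1+0=1). Cumulative: 75
Frame 6: SPARE (3+7=10). 10 + next roll (6) = 16. Cumulative: 91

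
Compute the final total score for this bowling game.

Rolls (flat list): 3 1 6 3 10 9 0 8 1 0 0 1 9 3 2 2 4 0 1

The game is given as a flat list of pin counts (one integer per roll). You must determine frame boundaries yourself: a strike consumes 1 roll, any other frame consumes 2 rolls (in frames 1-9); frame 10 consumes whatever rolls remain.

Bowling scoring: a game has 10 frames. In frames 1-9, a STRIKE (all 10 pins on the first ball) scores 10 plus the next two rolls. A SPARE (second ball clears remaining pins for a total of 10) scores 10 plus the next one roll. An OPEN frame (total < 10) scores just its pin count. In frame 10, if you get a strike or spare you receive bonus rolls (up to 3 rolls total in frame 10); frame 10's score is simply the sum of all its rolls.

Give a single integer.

Answer: 75

Derivation:
Frame 1: OPEN (3+1=4). Cumulative: 4
Frame 2: OPEN (6+3=9). Cumulative: 13
Frame 3: STRIKE. 10 + next two rolls (9+0) = 19. Cumulative: 32
Frame 4: OPEN (9+0=9). Cumulative: 41
Frame 5: OPEN (8+1=9). Cumulative: 50
Frame 6: OPEN (0+0=0). Cumulative: 50
Frame 7: SPARE (1+9=10). 10 + next roll (3) = 13. Cumulative: 63
Frame 8: OPEN (3+2=5). Cumulative: 68
Frame 9: OPEN (2+4=6). Cumulative: 74
Frame 10: OPEN. Sum of all frame-10 rolls (0+1) = 1. Cumulative: 75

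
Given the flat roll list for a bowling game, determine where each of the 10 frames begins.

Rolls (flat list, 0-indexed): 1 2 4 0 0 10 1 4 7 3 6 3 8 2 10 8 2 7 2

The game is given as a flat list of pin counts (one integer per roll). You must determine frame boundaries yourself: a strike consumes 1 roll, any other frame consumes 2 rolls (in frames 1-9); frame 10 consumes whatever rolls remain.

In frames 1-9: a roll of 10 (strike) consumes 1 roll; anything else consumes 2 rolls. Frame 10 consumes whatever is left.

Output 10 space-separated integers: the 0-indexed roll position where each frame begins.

Answer: 0 2 4 6 8 10 12 14 15 17

Derivation:
Frame 1 starts at roll index 0: rolls=1,2 (sum=3), consumes 2 rolls
Frame 2 starts at roll index 2: rolls=4,0 (sum=4), consumes 2 rolls
Frame 3 starts at roll index 4: rolls=0,10 (sum=10), consumes 2 rolls
Frame 4 starts at roll index 6: rolls=1,4 (sum=5), consumes 2 rolls
Frame 5 starts at roll index 8: rolls=7,3 (sum=10), consumes 2 rolls
Frame 6 starts at roll index 10: rolls=6,3 (sum=9), consumes 2 rolls
Frame 7 starts at roll index 12: rolls=8,2 (sum=10), consumes 2 rolls
Frame 8 starts at roll index 14: roll=10 (strike), consumes 1 roll
Frame 9 starts at roll index 15: rolls=8,2 (sum=10), consumes 2 rolls
Frame 10 starts at roll index 17: 2 remaining rolls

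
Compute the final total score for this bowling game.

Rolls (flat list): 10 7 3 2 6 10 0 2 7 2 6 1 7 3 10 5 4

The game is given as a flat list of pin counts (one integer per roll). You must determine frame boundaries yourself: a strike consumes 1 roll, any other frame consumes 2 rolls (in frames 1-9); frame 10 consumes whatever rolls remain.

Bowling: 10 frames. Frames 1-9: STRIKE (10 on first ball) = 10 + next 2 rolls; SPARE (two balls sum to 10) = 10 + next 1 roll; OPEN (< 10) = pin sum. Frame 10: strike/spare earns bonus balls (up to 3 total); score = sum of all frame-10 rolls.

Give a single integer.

Answer: 118

Derivation:
Frame 1: STRIKE. 10 + next two rolls (7+3) = 20. Cumulative: 20
Frame 2: SPARE (7+3=10). 10 + next roll (2) = 12. Cumulative: 32
Frame 3: OPEN (2+6=8). Cumulative: 40
Frame 4: STRIKE. 10 + next two rolls (0+2) = 12. Cumulative: 52
Frame 5: OPEN (0+2=2). Cumulative: 54
Frame 6: OPEN (7+2=9). Cumulative: 63
Frame 7: OPEN (6+1=7). Cumulative: 70
Frame 8: SPARE (7+3=10). 10 + next roll (10) = 20. Cumulative: 90
Frame 9: STRIKE. 10 + next two rolls (5+4) = 19. Cumulative: 109
Frame 10: OPEN. Sum of all frame-10 rolls (5+4) = 9. Cumulative: 118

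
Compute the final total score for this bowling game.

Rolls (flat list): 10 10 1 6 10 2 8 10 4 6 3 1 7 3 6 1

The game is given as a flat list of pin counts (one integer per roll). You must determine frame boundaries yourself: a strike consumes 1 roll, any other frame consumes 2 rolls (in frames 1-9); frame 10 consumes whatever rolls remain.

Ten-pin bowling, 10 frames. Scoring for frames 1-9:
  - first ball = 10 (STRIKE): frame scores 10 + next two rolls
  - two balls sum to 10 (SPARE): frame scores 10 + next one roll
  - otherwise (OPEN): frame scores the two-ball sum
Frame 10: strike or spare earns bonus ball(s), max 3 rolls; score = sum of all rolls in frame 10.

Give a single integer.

Answer: 145

Derivation:
Frame 1: STRIKE. 10 + next two rolls (10+1) = 21. Cumulative: 21
Frame 2: STRIKE. 10 + next two rolls (1+6) = 17. Cumulative: 38
Frame 3: OPEN (1+6=7). Cumulative: 45
Frame 4: STRIKE. 10 + next two rolls (2+8) = 20. Cumulative: 65
Frame 5: SPARE (2+8=10). 10 + next roll (10) = 20. Cumulative: 85
Frame 6: STRIKE. 10 + next two rolls (4+6) = 20. Cumulative: 105
Frame 7: SPARE (4+6=10). 10 + next roll (3) = 13. Cumulative: 118
Frame 8: OPEN (3+1=4). Cumulative: 122
Frame 9: SPARE (7+3=10). 10 + next roll (6) = 16. Cumulative: 138
Frame 10: OPEN. Sum of all frame-10 rolls (6+1) = 7. Cumulative: 145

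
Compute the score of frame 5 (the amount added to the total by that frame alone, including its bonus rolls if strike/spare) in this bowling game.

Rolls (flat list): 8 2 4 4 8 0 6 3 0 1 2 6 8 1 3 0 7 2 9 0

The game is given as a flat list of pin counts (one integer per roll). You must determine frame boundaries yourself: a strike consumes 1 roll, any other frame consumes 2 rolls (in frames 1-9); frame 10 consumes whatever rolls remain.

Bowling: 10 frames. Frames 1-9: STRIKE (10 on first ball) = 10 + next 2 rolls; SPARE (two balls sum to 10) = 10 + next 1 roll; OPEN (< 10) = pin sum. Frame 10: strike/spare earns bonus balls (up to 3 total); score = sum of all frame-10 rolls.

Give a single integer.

Answer: 1

Derivation:
Frame 1: SPARE (8+2=10). 10 + next roll (4) = 14. Cumulative: 14
Frame 2: OPEN (4+4=8). Cumulative: 22
Frame 3: OPEN (8+0=8). Cumulative: 30
Frame 4: OPEN (6+3=9). Cumulative: 39
Frame 5: OPEN (0+1=1). Cumulative: 40
Frame 6: OPEN (2+6=8). Cumulative: 48
Frame 7: OPEN (8+1=9). Cumulative: 57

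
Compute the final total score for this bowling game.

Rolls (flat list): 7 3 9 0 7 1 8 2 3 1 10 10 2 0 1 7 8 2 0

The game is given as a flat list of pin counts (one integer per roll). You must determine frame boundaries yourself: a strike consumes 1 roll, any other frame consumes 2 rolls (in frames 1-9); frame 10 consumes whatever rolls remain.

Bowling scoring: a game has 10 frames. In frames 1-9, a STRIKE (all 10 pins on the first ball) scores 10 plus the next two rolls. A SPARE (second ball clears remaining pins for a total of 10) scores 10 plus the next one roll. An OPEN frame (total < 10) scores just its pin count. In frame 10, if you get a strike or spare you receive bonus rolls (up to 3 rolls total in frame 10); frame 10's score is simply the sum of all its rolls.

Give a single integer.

Frame 1: SPARE (7+3=10). 10 + next roll (9) = 19. Cumulative: 19
Frame 2: OPEN (9+0=9). Cumulative: 28
Frame 3: OPEN (7+1=8). Cumulative: 36
Frame 4: SPARE (8+2=10). 10 + next roll (3) = 13. Cumulative: 49
Frame 5: OPEN (3+1=4). Cumulative: 53
Frame 6: STRIKE. 10 + next two rolls (10+2) = 22. Cumulative: 75
Frame 7: STRIKE. 10 + next two rolls (2+0) = 12. Cumulative: 87
Frame 8: OPEN (2+0=2). Cumulative: 89
Frame 9: OPEN (1+7=8). Cumulative: 97
Frame 10: SPARE. Sum of all frame-10 rolls (8+2+0) = 10. Cumulative: 107

Answer: 107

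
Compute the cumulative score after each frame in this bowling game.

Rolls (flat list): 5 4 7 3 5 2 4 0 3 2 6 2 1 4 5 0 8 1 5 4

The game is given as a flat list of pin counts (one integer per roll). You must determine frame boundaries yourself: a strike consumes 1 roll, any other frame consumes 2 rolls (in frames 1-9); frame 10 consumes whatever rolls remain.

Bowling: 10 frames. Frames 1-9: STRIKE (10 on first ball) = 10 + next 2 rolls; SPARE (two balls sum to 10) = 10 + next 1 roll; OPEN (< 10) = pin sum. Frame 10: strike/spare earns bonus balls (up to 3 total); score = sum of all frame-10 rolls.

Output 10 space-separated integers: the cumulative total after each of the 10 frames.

Answer: 9 24 31 35 40 48 53 58 67 76

Derivation:
Frame 1: OPEN (5+4=9). Cumulative: 9
Frame 2: SPARE (7+3=10). 10 + next roll (5) = 15. Cumulative: 24
Frame 3: OPEN (5+2=7). Cumulative: 31
Frame 4: OPEN (4+0=4). Cumulative: 35
Frame 5: OPEN (3+2=5). Cumulative: 40
Frame 6: OPEN (6+2=8). Cumulative: 48
Frame 7: OPEN (1+4=5). Cumulative: 53
Frame 8: OPEN (5+0=5). Cumulative: 58
Frame 9: OPEN (8+1=9). Cumulative: 67
Frame 10: OPEN. Sum of all frame-10 rolls (5+4) = 9. Cumulative: 76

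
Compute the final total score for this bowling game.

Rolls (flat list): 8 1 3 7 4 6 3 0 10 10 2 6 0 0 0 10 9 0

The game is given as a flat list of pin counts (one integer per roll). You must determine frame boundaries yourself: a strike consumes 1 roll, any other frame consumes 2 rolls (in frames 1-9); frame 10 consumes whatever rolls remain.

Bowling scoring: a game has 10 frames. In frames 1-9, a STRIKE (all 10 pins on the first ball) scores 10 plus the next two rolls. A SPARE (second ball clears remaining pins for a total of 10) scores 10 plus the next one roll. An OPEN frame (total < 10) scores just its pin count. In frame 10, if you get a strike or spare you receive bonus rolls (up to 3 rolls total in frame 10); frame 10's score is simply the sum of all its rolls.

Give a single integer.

Answer: 115

Derivation:
Frame 1: OPEN (8+1=9). Cumulative: 9
Frame 2: SPARE (3+7=10). 10 + next roll (4) = 14. Cumulative: 23
Frame 3: SPARE (4+6=10). 10 + next roll (3) = 13. Cumulative: 36
Frame 4: OPEN (3+0=3). Cumulative: 39
Frame 5: STRIKE. 10 + next two rolls (10+2) = 22. Cumulative: 61
Frame 6: STRIKE. 10 + next two rolls (2+6) = 18. Cumulative: 79
Frame 7: OPEN (2+6=8). Cumulative: 87
Frame 8: OPEN (0+0=0). Cumulative: 87
Frame 9: SPARE (0+10=10). 10 + next roll (9) = 19. Cumulative: 106
Frame 10: OPEN. Sum of all frame-10 rolls (9+0) = 9. Cumulative: 115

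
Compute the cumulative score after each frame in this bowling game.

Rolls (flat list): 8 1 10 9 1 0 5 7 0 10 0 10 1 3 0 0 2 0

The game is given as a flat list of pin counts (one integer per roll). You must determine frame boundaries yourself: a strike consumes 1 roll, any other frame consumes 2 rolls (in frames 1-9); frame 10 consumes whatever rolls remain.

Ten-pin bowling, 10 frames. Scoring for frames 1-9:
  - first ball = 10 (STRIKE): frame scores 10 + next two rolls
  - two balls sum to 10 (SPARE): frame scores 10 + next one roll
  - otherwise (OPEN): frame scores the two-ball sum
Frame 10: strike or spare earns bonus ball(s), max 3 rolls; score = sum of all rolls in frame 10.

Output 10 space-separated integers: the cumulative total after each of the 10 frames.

Frame 1: OPEN (8+1=9). Cumulative: 9
Frame 2: STRIKE. 10 + next two rolls (9+1) = 20. Cumulative: 29
Frame 3: SPARE (9+1=10). 10 + next roll (0) = 10. Cumulative: 39
Frame 4: OPEN (0+5=5). Cumulative: 44
Frame 5: OPEN (7+0=7). Cumulative: 51
Frame 6: STRIKE. 10 + next two rolls (0+10) = 20. Cumulative: 71
Frame 7: SPARE (0+10=10). 10 + next roll (1) = 11. Cumulative: 82
Frame 8: OPEN (1+3=4). Cumulative: 86
Frame 9: OPEN (0+0=0). Cumulative: 86
Frame 10: OPEN. Sum of all frame-10 rolls (2+0) = 2. Cumulative: 88

Answer: 9 29 39 44 51 71 82 86 86 88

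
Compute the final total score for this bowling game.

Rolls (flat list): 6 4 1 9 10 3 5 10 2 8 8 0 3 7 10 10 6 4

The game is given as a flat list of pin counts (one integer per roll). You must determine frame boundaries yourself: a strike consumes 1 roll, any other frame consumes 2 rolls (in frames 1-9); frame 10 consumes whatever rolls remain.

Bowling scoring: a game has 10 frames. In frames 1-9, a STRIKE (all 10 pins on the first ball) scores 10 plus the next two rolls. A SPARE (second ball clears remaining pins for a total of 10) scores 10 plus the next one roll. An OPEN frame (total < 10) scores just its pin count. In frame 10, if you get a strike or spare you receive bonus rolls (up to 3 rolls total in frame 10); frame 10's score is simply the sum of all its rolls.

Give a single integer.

Frame 1: SPARE (6+4=10). 10 + next roll (1) = 11. Cumulative: 11
Frame 2: SPARE (1+9=10). 10 + next roll (10) = 20. Cumulative: 31
Frame 3: STRIKE. 10 + next two rolls (3+5) = 18. Cumulative: 49
Frame 4: OPEN (3+5=8). Cumulative: 57
Frame 5: STRIKE. 10 + next two rolls (2+8) = 20. Cumulative: 77
Frame 6: SPARE (2+8=10). 10 + next roll (8) = 18. Cumulative: 95
Frame 7: OPEN (8+0=8). Cumulative: 103
Frame 8: SPARE (3+7=10). 10 + next roll (10) = 20. Cumulative: 123
Frame 9: STRIKE. 10 + next two rolls (10+6) = 26. Cumulative: 149
Frame 10: STRIKE. Sum of all frame-10 rolls (10+6+4) = 20. Cumulative: 169

Answer: 169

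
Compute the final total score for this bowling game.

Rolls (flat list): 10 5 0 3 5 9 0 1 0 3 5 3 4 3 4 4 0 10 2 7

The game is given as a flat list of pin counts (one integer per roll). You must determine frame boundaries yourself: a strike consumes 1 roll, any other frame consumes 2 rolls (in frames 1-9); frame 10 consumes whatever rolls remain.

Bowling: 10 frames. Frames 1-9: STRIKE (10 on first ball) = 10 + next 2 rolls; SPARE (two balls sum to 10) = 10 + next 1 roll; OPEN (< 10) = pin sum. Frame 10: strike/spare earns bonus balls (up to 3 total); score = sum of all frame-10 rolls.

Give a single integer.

Answer: 83

Derivation:
Frame 1: STRIKE. 10 + next two rolls (5+0) = 15. Cumulative: 15
Frame 2: OPEN (5+0=5). Cumulative: 20
Frame 3: OPEN (3+5=8). Cumulative: 28
Frame 4: OPEN (9+0=9). Cumulative: 37
Frame 5: OPEN (1+0=1). Cumulative: 38
Frame 6: OPEN (3+5=8). Cumulative: 46
Frame 7: OPEN (3+4=7). Cumulative: 53
Frame 8: OPEN (3+4=7). Cumulative: 60
Frame 9: OPEN (4+0=4). Cumulative: 64
Frame 10: STRIKE. Sum of all frame-10 rolls (10+2+7) = 19. Cumulative: 83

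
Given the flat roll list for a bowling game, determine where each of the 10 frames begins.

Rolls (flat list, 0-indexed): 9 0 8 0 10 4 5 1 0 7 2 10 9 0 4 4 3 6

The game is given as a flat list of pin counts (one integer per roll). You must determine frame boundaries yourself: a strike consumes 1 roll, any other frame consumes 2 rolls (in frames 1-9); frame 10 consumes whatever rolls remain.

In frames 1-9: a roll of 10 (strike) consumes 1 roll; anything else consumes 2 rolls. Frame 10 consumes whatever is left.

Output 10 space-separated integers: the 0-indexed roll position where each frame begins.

Answer: 0 2 4 5 7 9 11 12 14 16

Derivation:
Frame 1 starts at roll index 0: rolls=9,0 (sum=9), consumes 2 rolls
Frame 2 starts at roll index 2: rolls=8,0 (sum=8), consumes 2 rolls
Frame 3 starts at roll index 4: roll=10 (strike), consumes 1 roll
Frame 4 starts at roll index 5: rolls=4,5 (sum=9), consumes 2 rolls
Frame 5 starts at roll index 7: rolls=1,0 (sum=1), consumes 2 rolls
Frame 6 starts at roll index 9: rolls=7,2 (sum=9), consumes 2 rolls
Frame 7 starts at roll index 11: roll=10 (strike), consumes 1 roll
Frame 8 starts at roll index 12: rolls=9,0 (sum=9), consumes 2 rolls
Frame 9 starts at roll index 14: rolls=4,4 (sum=8), consumes 2 rolls
Frame 10 starts at roll index 16: 2 remaining rolls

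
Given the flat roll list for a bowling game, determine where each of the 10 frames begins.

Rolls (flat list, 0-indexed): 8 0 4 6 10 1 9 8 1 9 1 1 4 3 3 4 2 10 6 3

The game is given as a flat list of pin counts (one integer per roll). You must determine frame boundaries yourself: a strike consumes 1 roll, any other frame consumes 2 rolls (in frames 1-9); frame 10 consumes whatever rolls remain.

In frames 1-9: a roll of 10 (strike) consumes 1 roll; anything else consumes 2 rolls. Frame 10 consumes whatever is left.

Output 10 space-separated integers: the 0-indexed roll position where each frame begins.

Frame 1 starts at roll index 0: rolls=8,0 (sum=8), consumes 2 rolls
Frame 2 starts at roll index 2: rolls=4,6 (sum=10), consumes 2 rolls
Frame 3 starts at roll index 4: roll=10 (strike), consumes 1 roll
Frame 4 starts at roll index 5: rolls=1,9 (sum=10), consumes 2 rolls
Frame 5 starts at roll index 7: rolls=8,1 (sum=9), consumes 2 rolls
Frame 6 starts at roll index 9: rolls=9,1 (sum=10), consumes 2 rolls
Frame 7 starts at roll index 11: rolls=1,4 (sum=5), consumes 2 rolls
Frame 8 starts at roll index 13: rolls=3,3 (sum=6), consumes 2 rolls
Frame 9 starts at roll index 15: rolls=4,2 (sum=6), consumes 2 rolls
Frame 10 starts at roll index 17: 3 remaining rolls

Answer: 0 2 4 5 7 9 11 13 15 17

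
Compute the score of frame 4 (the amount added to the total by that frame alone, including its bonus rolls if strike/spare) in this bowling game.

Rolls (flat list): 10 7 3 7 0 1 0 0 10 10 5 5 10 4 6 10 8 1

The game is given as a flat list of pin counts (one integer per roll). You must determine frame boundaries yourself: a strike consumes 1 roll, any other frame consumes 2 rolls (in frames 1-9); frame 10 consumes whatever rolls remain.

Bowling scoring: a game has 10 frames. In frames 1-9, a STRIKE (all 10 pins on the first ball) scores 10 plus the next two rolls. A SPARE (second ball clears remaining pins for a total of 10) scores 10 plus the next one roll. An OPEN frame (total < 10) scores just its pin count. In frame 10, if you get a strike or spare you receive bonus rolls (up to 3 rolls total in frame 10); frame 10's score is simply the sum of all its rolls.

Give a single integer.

Frame 1: STRIKE. 10 + next two rolls (7+3) = 20. Cumulative: 20
Frame 2: SPARE (7+3=10). 10 + next roll (7) = 17. Cumulative: 37
Frame 3: OPEN (7+0=7). Cumulative: 44
Frame 4: OPEN (1+0=1). Cumulative: 45
Frame 5: SPARE (0+10=10). 10 + next roll (10) = 20. Cumulative: 65
Frame 6: STRIKE. 10 + next two rolls (5+5) = 20. Cumulative: 85

Answer: 1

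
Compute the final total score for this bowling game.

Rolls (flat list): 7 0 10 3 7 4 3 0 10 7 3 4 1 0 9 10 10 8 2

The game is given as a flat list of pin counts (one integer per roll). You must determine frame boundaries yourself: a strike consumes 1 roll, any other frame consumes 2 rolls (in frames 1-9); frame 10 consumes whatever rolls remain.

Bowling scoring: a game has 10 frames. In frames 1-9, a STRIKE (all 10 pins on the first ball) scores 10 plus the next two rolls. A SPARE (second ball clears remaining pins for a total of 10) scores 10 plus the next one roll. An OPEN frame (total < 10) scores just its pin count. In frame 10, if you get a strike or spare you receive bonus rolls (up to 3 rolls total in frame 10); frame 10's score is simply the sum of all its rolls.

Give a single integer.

Frame 1: OPEN (7+0=7). Cumulative: 7
Frame 2: STRIKE. 10 + next two rolls (3+7) = 20. Cumulative: 27
Frame 3: SPARE (3+7=10). 10 + next roll (4) = 14. Cumulative: 41
Frame 4: OPEN (4+3=7). Cumulative: 48
Frame 5: SPARE (0+10=10). 10 + next roll (7) = 17. Cumulative: 65
Frame 6: SPARE (7+3=10). 10 + next roll (4) = 14. Cumulative: 79
Frame 7: OPEN (4+1=5). Cumulative: 84
Frame 8: OPEN (0+9=9). Cumulative: 93
Frame 9: STRIKE. 10 + next two rolls (10+8) = 28. Cumulative: 121
Frame 10: STRIKE. Sum of all frame-10 rolls (10+8+2) = 20. Cumulative: 141

Answer: 141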